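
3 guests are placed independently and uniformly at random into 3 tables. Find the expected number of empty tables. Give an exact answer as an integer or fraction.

Let Xⱼ=1 if table j is empty. P(Xⱼ=1) = ((3-1)/3)^3 = 8/27.
By linearity, E[#empty] = 3·8/27 = 8/9.

8/9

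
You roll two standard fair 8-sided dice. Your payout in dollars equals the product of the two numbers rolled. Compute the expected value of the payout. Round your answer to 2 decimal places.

Distribution of the product of the two numbers rolled: 1 w.p. 1/64, 2 w.p. 1/32, 3 w.p. 1/32, 4 w.p. 3/64, 5 w.p. 1/32, 6 w.p. 1/16, …
E[payout] = (1/64)·1 + (1/32)·2 + (1/32)·3 + (3/64)·4 + (1/32)·5 + (1/16)·6 + (1/32)·7 + (1/16)·8 + (1/64)·9 + (1/32)·10 + (1/16)·12 + (1/32)·14 + (1/32)·15 + (3/64)·16 + (1/32)·18 + (1/32)·20 + (1/32)·21 + (1/16)·24 + (1/64)·25 + (1/32)·28 + (1/32)·30 + (1/32)·32 + (1/32)·35 + (1/64)·36 + (1/32)·40 + (1/32)·42 + (1/32)·48 + (1/64)·49 + (1/32)·56 + (1/64)·64 = 81/4
≈ $20.25

$20.25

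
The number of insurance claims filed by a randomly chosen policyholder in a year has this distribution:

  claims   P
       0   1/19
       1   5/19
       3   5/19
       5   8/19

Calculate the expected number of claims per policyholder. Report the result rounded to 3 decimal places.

E[X] = (1/19)·0 + (5/19)·1 + (5/19)·3 + (8/19)·5
     = 60/19 ≈ 3.158

3.158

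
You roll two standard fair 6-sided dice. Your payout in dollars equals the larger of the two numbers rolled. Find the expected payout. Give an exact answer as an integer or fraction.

Distribution of the larger of the two numbers rolled: 1 w.p. 1/36, 2 w.p. 1/12, 3 w.p. 5/36, 4 w.p. 7/36, 5 w.p. 1/4, 6 w.p. 11/36
E[payout] = (1/36)·1 + (1/12)·2 + (5/36)·3 + (7/36)·4 + (1/4)·5 + (11/36)·6 = 161/36

161/36 dollars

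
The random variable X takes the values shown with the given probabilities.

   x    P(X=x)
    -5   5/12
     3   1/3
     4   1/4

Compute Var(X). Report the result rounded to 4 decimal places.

17.4097

E[X] = (5/12)·(-5) + (1/3)·3 + (1/4)·4 = -1/12
E[X²] = (5/12)·25 + (1/3)·9 + (1/4)·16 = 209/12
Var(X) = 209/12 − (-1/12)² = 2507/144 ≈ 17.4097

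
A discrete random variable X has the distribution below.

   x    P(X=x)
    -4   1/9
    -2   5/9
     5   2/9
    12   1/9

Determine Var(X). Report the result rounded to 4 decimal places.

E[X] = (1/9)·(-4) + (5/9)·(-2) + (2/9)·5 + (1/9)·12 = 8/9
E[X²] = (1/9)·16 + (5/9)·4 + (2/9)·25 + (1/9)·144 = 230/9
Var(X) = 230/9 − (8/9)² = 2006/81 ≈ 24.7654

24.7654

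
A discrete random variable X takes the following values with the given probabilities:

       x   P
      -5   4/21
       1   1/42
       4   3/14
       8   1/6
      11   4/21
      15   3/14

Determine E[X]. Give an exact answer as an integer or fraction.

46/7

E[X] = (4/21)·(-5) + (1/42)·1 + (3/14)·4 + (1/6)·8 + (4/21)·11 + (3/14)·15
     = 46/7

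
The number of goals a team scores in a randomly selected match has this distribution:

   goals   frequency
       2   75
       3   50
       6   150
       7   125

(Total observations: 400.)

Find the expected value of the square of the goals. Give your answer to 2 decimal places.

Total = 400, so P(goals=2) = 75/400, etc.
E[X²] = (3/16)·4 + (1/8)·9 + (3/8)·36 + (5/16)·49
     = 491/16 ≈ 30.69

30.69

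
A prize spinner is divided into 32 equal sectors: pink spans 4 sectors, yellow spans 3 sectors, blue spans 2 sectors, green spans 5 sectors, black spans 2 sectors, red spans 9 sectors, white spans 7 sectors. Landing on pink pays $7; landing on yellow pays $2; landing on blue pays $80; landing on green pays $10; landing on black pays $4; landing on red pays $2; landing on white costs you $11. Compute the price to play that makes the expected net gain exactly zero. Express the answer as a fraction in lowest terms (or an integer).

193/32 dollars

E[payout] = (4/32)·7 + (3/32)·2 + (2/32)·80 + (5/32)·10 + (2/32)·4 + (9/32)·2 + (7/32)·(-11) = 193/32
Fair fee = E[payout] = 193/32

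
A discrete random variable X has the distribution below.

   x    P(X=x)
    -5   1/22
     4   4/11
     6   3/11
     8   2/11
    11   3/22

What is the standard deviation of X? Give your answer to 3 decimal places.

3.325

E[X] = 64/11, E[X²] = 494/11
Var(X) = E[X²] − (E[X])² = 494/11 − 4096/121 = 1338/121
SD(X) = √(1338/121) ≈ 3.325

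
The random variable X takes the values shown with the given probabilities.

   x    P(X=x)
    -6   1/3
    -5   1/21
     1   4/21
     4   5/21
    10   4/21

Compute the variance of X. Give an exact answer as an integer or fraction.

E[X] = (1/3)·(-6) + (1/21)·(-5) + (4/21)·1 + (5/21)·4 + (4/21)·10 = 17/21
E[X²] = (1/3)·36 + (1/21)·25 + (4/21)·1 + (5/21)·16 + (4/21)·100 = 761/21
Var(X) = 761/21 − (17/21)² = 15692/441

15692/441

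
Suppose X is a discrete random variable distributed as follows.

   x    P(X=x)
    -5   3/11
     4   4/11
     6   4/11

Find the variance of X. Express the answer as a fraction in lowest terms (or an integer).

2488/121

E[X] = (3/11)·(-5) + (4/11)·4 + (4/11)·6 = 25/11
E[X²] = (3/11)·25 + (4/11)·16 + (4/11)·36 = 283/11
Var(X) = 283/11 − (25/11)² = 2488/121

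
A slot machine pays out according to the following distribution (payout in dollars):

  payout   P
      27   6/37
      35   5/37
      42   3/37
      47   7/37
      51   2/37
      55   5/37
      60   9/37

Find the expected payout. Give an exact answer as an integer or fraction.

E[X] = (6/37)·27 + (5/37)·35 + (3/37)·42 + (7/37)·47 + (2/37)·51 + (5/37)·55 + (9/37)·60
     = 1709/37

1709/37 dollars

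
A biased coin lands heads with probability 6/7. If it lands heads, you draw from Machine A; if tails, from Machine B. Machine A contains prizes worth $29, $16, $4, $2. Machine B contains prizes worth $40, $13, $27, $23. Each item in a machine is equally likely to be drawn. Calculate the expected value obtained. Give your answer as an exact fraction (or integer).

E[X | Machine A] = (29 + 16 + 4 + 2)/4 = 51/4
E[X | Machine B] = (40 + 13 + 27 + 23)/4 = 103/4
E[X] = (6/7)·51/4 + (1/7)·103/4 = 409/28

409/28 dollars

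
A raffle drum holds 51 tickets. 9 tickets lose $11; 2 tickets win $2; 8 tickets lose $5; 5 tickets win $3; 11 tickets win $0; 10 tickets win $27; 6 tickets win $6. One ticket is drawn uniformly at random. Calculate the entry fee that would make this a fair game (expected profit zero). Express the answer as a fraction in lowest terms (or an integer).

62/17 dollars

E[payout] = (9/51)·(-11) + (2/51)·2 + (8/51)·(-5) + (5/51)·3 + (11/51)·0 + (10/51)·27 + (6/51)·6 = 62/17
Fair fee = E[payout] = 62/17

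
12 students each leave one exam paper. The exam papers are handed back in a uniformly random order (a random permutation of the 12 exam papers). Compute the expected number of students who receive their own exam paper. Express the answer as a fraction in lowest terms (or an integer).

1

Let Xᵢ = 1 if person i gets their own exam paper. For each i, P(Xᵢ=1) = 1/12.
By linearity of expectation, E[X₁+…+X_12] = 12·(1/12) = 1.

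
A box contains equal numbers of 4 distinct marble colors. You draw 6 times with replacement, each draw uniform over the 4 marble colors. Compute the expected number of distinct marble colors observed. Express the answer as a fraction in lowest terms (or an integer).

3367/1024

Let Xⱼ=1 if type j appears at least once. P(Xⱼ=1) = 1 − ((4−1)/4)^6 = 3367/4096.
E[#distinct] = 4·3367/4096 = 3367/1024.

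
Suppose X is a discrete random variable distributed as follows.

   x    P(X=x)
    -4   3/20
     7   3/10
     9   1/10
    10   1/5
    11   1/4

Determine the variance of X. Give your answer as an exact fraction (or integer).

E[X] = (3/20)·(-4) + (3/10)·7 + (1/10)·9 + (1/5)·10 + (1/4)·11 = 143/20
E[X²] = (3/20)·16 + (3/10)·49 + (1/10)·81 + (1/5)·100 + (1/4)·121 = 1509/20
Var(X) = 1509/20 − (143/20)² = 9731/400

9731/400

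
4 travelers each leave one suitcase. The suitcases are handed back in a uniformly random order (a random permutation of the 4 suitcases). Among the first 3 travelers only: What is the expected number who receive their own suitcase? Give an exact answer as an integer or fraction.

3/4

Let Xᵢ = 1 if person i gets their own suitcase. For each i, P(Xᵢ=1) = 1/4.
By linearity of expectation, E[X₁+…+X_3] = 3·(1/4) = 3/4.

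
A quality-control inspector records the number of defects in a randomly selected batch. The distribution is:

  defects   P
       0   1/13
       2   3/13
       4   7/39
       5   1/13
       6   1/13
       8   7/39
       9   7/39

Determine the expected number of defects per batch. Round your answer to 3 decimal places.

E[X] = (1/13)·0 + (3/13)·2 + (7/39)·4 + (1/13)·5 + (1/13)·6 + (7/39)·8 + (7/39)·9
     = 66/13 ≈ 5.077

5.077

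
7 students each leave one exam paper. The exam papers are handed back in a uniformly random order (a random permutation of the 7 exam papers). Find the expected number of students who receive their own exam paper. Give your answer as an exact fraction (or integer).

1

Let Xᵢ = 1 if person i gets their own exam paper. For each i, P(Xᵢ=1) = 1/7.
By linearity of expectation, E[X₁+…+X_7] = 7·(1/7) = 1.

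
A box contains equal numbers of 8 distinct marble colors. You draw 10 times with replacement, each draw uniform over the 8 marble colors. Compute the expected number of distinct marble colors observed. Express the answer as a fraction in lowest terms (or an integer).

791266575/134217728

Let Xⱼ=1 if type j appears at least once. P(Xⱼ=1) = 1 − ((8−1)/8)^10 = 791266575/1073741824.
E[#distinct] = 8·791266575/1073741824 = 791266575/134217728.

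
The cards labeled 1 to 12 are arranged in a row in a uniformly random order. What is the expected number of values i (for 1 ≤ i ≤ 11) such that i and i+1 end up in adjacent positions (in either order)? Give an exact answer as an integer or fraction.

For each i ∈ {1,…,11}, let Xᵢ = 1 if i and i+1 are adjacent. P(Xᵢ=1) = 2·(12−1)!/12! = 2/12.
By linearity, E[ΣXᵢ] = (11)·(2/12) = 11/6.

11/6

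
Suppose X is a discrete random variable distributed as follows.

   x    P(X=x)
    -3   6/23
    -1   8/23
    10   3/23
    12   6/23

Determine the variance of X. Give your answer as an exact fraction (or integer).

E[X] = (6/23)·(-3) + (8/23)·(-1) + (3/23)·10 + (6/23)·12 = 76/23
E[X²] = (6/23)·9 + (8/23)·1 + (3/23)·100 + (6/23)·144 = 1226/23
Var(X) = 1226/23 − (76/23)² = 22422/529

22422/529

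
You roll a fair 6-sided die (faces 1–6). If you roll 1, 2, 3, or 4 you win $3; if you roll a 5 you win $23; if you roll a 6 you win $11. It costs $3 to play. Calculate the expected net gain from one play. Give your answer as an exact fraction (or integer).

14/3 dollars

E[payout] = (2/3)·3 + (1/6)·11 + (1/6)·23 = 23/3
Expected profit = 23/3 − 3 = 14/3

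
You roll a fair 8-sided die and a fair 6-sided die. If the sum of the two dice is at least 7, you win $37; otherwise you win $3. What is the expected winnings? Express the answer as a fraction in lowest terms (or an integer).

211/8 dollars

E[payout] = (5/16)·3 + (11/16)·37 = 211/8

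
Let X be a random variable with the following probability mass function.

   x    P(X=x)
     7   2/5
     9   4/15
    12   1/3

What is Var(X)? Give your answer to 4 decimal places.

4.5600

E[X] = (2/5)·7 + (4/15)·9 + (1/3)·12 = 46/5
E[X²] = (2/5)·49 + (4/15)·81 + (1/3)·144 = 446/5
Var(X) = 446/5 − (46/5)² = 114/25 ≈ 4.5600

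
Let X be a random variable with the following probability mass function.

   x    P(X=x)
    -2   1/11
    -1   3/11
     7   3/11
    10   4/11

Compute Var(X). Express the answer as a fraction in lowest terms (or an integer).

2958/121

E[X] = (1/11)·(-2) + (3/11)·(-1) + (3/11)·7 + (4/11)·10 = 56/11
E[X²] = (1/11)·4 + (3/11)·1 + (3/11)·49 + (4/11)·100 = 554/11
Var(X) = 554/11 − (56/11)² = 2958/121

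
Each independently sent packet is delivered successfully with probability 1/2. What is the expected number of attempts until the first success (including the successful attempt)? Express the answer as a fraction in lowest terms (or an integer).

2

For a geometric distribution, E[trials] = 1/p = 1/(1/2) = 2.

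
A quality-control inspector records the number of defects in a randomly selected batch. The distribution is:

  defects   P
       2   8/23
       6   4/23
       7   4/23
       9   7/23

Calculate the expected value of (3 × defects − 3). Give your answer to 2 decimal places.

E[3x-3] = (8/23)·3 + (4/23)·15 + (4/23)·18 + (7/23)·24
     = 324/23 ≈ 14.09

14.09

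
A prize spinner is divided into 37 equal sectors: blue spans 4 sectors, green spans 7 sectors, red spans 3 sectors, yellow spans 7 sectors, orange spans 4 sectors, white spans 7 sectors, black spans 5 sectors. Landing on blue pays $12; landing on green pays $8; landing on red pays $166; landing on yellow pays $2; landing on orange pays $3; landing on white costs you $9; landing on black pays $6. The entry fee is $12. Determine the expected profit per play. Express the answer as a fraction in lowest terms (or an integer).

151/37 dollars

E[payout] = (4/37)·12 + (7/37)·8 + (3/37)·166 + (7/37)·2 + (4/37)·3 + (7/37)·(-9) + (5/37)·6 = 595/37
Expected profit = 595/37 − 12 = 151/37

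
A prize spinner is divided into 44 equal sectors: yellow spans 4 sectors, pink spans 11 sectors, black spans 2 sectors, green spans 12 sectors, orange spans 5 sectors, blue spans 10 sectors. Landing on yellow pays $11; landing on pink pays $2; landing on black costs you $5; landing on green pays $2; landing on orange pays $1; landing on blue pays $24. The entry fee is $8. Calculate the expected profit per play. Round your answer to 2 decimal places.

E[payout] = (4/44)·11 + (11/44)·2 + (2/44)·(-5) + (12/44)·2 + (5/44)·1 + (10/44)·24 = 325/44
Expected profit = 325/44 − 8 = -27/44 ≈ -$0.61

-$0.61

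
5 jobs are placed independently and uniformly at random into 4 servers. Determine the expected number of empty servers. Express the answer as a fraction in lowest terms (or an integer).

Let Xⱼ=1 if server j is empty. P(Xⱼ=1) = ((4-1)/4)^5 = 243/1024.
By linearity, E[#empty] = 4·243/1024 = 243/256.

243/256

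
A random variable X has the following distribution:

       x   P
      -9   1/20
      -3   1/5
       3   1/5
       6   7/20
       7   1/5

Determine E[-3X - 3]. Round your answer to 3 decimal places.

E[-3x-3] = (1/20)·24 + (1/5)·6 + (1/5)·(-12) + (7/20)·(-21) + (1/5)·(-24)
     = -243/20 ≈ -12.150

-12.150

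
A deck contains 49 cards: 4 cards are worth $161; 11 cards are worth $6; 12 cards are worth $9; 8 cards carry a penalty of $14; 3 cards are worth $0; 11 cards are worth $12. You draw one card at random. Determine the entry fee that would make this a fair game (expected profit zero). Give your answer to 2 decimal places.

$17.10

E[payout] = (4/49)·161 + (11/49)·6 + (12/49)·9 + (8/49)·(-14) + (3/49)·0 + (11/49)·12 = 838/49
Fair fee = E[payout] = 838/49 ≈ $17.10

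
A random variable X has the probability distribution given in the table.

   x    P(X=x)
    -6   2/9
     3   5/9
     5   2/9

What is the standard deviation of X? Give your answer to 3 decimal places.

E[X] = 13/9, E[X²] = 167/9
Var(X) = E[X²] − (E[X])² = 167/9 − 169/81 = 1334/81
SD(X) = √(1334/81) ≈ 4.058

4.058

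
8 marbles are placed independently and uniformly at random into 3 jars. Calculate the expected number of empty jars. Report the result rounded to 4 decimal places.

0.1171

Let Xⱼ=1 if jar j is empty. P(Xⱼ=1) = ((3-1)/3)^8 = 256/6561.
By linearity, E[#empty] = 3·256/6561 = 256/2187.
≈ 0.1171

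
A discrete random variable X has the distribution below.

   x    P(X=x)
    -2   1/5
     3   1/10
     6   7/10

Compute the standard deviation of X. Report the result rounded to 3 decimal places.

3.176

E[X] = 41/10, E[X²] = 269/10
Var(X) = E[X²] − (E[X])² = 269/10 − 1681/100 = 1009/100
SD(X) = √(1009/100) ≈ 3.176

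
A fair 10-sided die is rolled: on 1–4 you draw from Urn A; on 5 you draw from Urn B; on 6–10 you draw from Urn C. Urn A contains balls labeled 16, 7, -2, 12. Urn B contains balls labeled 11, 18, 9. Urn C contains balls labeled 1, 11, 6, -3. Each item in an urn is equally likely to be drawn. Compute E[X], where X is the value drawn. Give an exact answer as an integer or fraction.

773/120

E[X | Urn A] = (16 + 7 − 2 + 12)/4 = 33/4
E[X | Urn B] = (11 + 18 + 9)/3 = 38/3
E[X | Urn C] = (1 + 11 + 6 − 3)/4 = 15/4
E[X] = (2/5)·33/4 + (1/10)·38/3 + (1/2)·15/4 = 773/120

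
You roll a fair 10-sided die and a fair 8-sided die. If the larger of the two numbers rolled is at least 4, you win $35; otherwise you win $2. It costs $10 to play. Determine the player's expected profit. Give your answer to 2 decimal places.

$21.29

E[payout] = (9/80)·2 + (71/80)·35 = 2503/80
Expected profit = 2503/80 − 10 = 1703/80 ≈ $21.29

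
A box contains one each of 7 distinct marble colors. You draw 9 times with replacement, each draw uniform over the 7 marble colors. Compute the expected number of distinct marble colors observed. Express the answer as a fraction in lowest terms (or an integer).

Let Xⱼ=1 if type j appears at least once. P(Xⱼ=1) = 1 − ((7−1)/7)^9 = 30275911/40353607.
E[#distinct] = 7·30275911/40353607 = 30275911/5764801.

30275911/5764801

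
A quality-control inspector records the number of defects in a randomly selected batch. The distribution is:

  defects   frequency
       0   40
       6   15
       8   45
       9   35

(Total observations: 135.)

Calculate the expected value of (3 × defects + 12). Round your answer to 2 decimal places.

Total = 135, so P(defects=0) = 40/135, etc.
E[3x+12] = (8/27)·12 + (1/9)·30 + (1/3)·36 + (7/27)·39
     = 29 ≈ 29.00

29.00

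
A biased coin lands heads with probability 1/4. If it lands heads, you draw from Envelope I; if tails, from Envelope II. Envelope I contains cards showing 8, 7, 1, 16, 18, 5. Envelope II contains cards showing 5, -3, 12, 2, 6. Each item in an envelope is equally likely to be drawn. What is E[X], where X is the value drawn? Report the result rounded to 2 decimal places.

E[X | Envelope I] = (8 + 7 + 1 + 16 + 18 + 5)/6 = 55/6
E[X | Envelope II] = (5 − 3 + 12 + 2 + 6)/5 = 22/5
E[X] = (1/4)·55/6 + (3/4)·22/5 = 671/120 ≈ 5.59

5.59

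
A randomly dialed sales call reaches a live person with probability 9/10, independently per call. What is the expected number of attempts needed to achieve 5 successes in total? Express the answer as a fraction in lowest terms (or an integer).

By linearity (sum of 5 independent geometric waits), E[trials] = 5/p = 5/(9/10) = 50/9.

50/9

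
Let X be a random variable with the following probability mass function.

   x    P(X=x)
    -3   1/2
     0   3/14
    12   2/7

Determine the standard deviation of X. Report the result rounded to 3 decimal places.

6.475

E[X] = 27/14, E[X²] = 639/14
Var(X) = E[X²] − (E[X])² = 639/14 − 729/196 = 8217/196
SD(X) = √(8217/196) ≈ 6.475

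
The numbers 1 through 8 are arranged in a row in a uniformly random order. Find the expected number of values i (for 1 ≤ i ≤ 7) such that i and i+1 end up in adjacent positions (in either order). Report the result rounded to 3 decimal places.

For each i ∈ {1,…,7}, let Xᵢ = 1 if i and i+1 are adjacent. P(Xᵢ=1) = 2·(8−1)!/8! = 2/8.
By linearity, E[ΣXᵢ] = (7)·(2/8) = 7/4.
≈ 1.750

1.750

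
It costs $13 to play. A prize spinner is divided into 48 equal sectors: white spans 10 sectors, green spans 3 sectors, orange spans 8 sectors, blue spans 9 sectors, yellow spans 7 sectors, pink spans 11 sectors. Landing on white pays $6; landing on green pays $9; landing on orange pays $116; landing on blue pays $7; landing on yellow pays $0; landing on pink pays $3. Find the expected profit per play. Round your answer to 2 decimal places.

$10.15

E[payout] = (10/48)·6 + (3/48)·9 + (8/48)·116 + (9/48)·7 + (7/48)·0 + (11/48)·3 = 1111/48
Expected profit = 1111/48 − 13 = 487/48 ≈ $10.15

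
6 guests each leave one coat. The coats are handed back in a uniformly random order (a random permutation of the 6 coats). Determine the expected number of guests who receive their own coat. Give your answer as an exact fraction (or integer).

1

Let Xᵢ = 1 if person i gets their own coat. For each i, P(Xᵢ=1) = 1/6.
By linearity of expectation, E[X₁+…+X_6] = 6·(1/6) = 1.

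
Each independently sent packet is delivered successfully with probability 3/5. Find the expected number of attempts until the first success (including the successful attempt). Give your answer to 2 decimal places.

For a geometric distribution, E[trials] = 1/p = 1/(3/5) = 5/3.
≈ 1.67

1.67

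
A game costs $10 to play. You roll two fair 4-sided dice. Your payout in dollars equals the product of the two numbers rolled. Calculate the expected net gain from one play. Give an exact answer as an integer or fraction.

Distribution of the product of the two numbers rolled: 1 w.p. 1/16, 2 w.p. 1/8, 3 w.p. 1/8, 4 w.p. 3/16, 6 w.p. 1/8, 8 w.p. 1/8, …
E[payout] = (1/16)·1 + (1/8)·2 + (1/8)·3 + (3/16)·4 + (1/8)·6 + (1/8)·8 + (1/16)·9 + (1/8)·12 + (1/16)·16 = 25/4
Expected profit = 25/4 − 10 = -15/4

-15/4 dollars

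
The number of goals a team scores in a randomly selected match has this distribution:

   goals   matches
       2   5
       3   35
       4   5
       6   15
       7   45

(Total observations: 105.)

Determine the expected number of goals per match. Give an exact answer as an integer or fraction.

36/7

Total = 105, so P(goals=2) = 5/105, etc.
E[X] = (1/21)·2 + (1/3)·3 + (1/21)·4 + (1/7)·6 + (3/7)·7
     = 36/7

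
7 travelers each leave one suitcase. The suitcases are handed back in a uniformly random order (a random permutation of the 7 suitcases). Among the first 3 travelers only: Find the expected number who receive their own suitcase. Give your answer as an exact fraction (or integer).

3/7

Let Xᵢ = 1 if person i gets their own suitcase. For each i, P(Xᵢ=1) = 1/7.
By linearity of expectation, E[X₁+…+X_3] = 3·(1/7) = 3/7.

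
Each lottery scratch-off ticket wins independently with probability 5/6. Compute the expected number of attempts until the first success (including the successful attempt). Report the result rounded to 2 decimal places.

1.20

For a geometric distribution, E[trials] = 1/p = 1/(5/6) = 6/5.
≈ 1.20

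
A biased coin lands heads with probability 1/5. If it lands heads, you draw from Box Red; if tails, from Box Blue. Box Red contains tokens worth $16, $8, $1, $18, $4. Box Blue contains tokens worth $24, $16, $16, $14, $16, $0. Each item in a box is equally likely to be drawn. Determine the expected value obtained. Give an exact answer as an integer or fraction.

1001/75 dollars

E[X | Box Red] = (16 + 8 + 1 + 18 + 4)/5 = 47/5
E[X | Box Blue] = (24 + 16 + 16 + 14 + 16 + 0)/6 = 43/3
E[X] = (1/5)·47/5 + (4/5)·43/3 = 1001/75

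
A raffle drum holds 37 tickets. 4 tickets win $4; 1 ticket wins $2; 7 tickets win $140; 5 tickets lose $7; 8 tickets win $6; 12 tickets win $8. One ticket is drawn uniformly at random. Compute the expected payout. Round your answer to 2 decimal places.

E[payout] = (4/37)·4 + (1/37)·2 + (7/37)·140 + (5/37)·(-7) + (8/37)·6 + (12/37)·8 = 1107/37
≈ $29.92

$29.92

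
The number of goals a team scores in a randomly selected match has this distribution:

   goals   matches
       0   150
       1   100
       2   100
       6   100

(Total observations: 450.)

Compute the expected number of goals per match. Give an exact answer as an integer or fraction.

Total = 450, so P(goals=0) = 150/450, etc.
E[X] = (1/3)·0 + (2/9)·1 + (2/9)·2 + (2/9)·6
     = 2

2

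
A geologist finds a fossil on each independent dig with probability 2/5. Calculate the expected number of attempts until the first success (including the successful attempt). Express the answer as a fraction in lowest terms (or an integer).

5/2

For a geometric distribution, E[trials] = 1/p = 1/(2/5) = 5/2.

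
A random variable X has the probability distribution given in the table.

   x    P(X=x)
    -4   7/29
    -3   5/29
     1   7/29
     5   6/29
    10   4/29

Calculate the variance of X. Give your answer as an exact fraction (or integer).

E[X] = (7/29)·(-4) + (5/29)·(-3) + (7/29)·1 + (6/29)·5 + (4/29)·10 = 34/29
E[X²] = (7/29)·16 + (5/29)·9 + (7/29)·1 + (6/29)·25 + (4/29)·100 = 714/29
Var(X) = 714/29 − (34/29)² = 19550/841

19550/841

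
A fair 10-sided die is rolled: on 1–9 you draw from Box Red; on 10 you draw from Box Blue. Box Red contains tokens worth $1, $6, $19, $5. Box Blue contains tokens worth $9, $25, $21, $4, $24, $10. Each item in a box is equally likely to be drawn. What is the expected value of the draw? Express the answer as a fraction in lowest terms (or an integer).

E[X | Box Red] = (1 + 6 + 19 + 5)/4 = 31/4
E[X | Box Blue] = (9 + 25 + 21 + 4 + 24 + 10)/6 = 31/2
E[X] = (9/10)·31/4 + (1/10)·31/2 = 341/40

341/40 dollars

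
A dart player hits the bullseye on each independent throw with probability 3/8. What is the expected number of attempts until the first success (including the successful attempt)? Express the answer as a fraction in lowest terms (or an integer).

8/3

For a geometric distribution, E[trials] = 1/p = 1/(3/8) = 8/3.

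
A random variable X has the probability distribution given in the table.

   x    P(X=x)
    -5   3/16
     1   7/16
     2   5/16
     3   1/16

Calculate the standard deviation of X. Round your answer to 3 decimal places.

2.615

E[X] = 5/16, E[X²] = 111/16
Var(X) = E[X²] − (E[X])² = 111/16 − 25/256 = 1751/256
SD(X) = √(1751/256) ≈ 2.615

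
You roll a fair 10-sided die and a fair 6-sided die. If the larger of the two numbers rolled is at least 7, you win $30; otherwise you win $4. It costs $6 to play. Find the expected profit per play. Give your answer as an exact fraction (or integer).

E[payout] = (3/5)·4 + (2/5)·30 = 72/5
Expected profit = 72/5 − 6 = 42/5

42/5 dollars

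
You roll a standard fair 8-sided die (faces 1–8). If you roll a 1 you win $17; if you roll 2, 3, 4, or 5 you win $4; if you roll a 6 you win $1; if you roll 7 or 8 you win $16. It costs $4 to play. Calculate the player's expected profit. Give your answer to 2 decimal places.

$4.25

E[payout] = (1/8)·1 + (1/2)·4 + (1/4)·16 + (1/8)·17 = 33/4
Expected profit = 33/4 − 4 = 17/4 ≈ $4.25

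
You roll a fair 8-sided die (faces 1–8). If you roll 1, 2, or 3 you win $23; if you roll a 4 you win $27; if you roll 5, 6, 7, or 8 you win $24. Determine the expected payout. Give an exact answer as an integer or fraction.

E[payout] = (3/8)·23 + (1/2)·24 + (1/8)·27 = 24

$24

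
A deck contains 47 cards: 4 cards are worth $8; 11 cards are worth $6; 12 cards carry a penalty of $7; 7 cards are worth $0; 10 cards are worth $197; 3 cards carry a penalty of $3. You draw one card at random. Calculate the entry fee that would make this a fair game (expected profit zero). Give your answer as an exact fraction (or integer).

E[payout] = (4/47)·8 + (11/47)·6 + (12/47)·(-7) + (7/47)·0 + (10/47)·197 + (3/47)·(-3) = 1975/47
Fair fee = E[payout] = 1975/47

1975/47 dollars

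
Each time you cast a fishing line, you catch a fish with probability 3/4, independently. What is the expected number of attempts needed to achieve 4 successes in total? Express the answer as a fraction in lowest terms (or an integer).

16/3

By linearity (sum of 4 independent geometric waits), E[trials] = 4/p = 4/(3/4) = 16/3.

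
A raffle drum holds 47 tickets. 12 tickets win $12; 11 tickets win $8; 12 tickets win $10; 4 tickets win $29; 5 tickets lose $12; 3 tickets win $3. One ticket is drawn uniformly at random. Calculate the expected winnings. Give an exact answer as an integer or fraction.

417/47 dollars

E[payout] = (12/47)·12 + (11/47)·8 + (12/47)·10 + (4/47)·29 + (5/47)·(-12) + (3/47)·3 = 417/47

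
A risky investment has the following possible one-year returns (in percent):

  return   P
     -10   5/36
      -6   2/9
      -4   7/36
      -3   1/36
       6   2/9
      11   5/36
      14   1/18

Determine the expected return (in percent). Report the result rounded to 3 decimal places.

0.056

E[X] = (5/36)·(-10) + (2/9)·(-6) + (7/36)·(-4) + (1/36)·(-3) + (2/9)·6 + (5/36)·11 + (1/18)·14
     = 1/18 ≈ 0.056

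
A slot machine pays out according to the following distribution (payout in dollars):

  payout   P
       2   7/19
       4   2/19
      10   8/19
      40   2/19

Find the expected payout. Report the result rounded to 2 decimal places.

E[X] = (7/19)·2 + (2/19)·4 + (8/19)·10 + (2/19)·40
     = 182/19 ≈ 9.58

$9.58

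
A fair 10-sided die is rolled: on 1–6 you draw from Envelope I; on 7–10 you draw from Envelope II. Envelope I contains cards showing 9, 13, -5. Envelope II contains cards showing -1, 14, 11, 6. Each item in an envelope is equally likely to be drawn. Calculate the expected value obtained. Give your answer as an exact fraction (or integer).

32/5

E[X | Envelope I] = (9 + 13 − 5)/3 = 17/3
E[X | Envelope II] = (-1 + 14 + 11 + 6)/4 = 15/2
E[X] = (3/5)·17/3 + (2/5)·15/2 = 32/5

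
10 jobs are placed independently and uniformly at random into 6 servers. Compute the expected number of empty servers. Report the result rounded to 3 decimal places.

Let Xⱼ=1 if server j is empty. P(Xⱼ=1) = ((6-1)/6)^10 = 9765625/60466176.
By linearity, E[#empty] = 6·9765625/60466176 = 9765625/10077696.
≈ 0.969

0.969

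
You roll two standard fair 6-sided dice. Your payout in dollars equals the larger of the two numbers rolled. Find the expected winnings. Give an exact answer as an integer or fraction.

Distribution of the larger of the two numbers rolled: 1 w.p. 1/36, 2 w.p. 1/12, 3 w.p. 5/36, 4 w.p. 7/36, 5 w.p. 1/4, 6 w.p. 11/36
E[payout] = (1/36)·1 + (1/12)·2 + (5/36)·3 + (7/36)·4 + (1/4)·5 + (11/36)·6 = 161/36

161/36 dollars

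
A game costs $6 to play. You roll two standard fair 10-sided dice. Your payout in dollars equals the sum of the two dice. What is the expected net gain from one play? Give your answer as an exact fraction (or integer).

Distribution of the sum of the two dice: 2 w.p. 1/100, 3 w.p. 1/50, 4 w.p. 3/100, 5 w.p. 1/25, 6 w.p. 1/20, 7 w.p. 3/50, …
E[payout] = (1/100)·2 + (1/50)·3 + (3/100)·4 + (1/25)·5 + (1/20)·6 + (3/50)·7 + (7/100)·8 + (2/25)·9 + (9/100)·10 + (1/10)·11 + (9/100)·12 + (2/25)·13 + (7/100)·14 + (3/50)·15 + (1/20)·16 + (1/25)·17 + (3/100)·18 + (1/50)·19 + (1/100)·20 = 11
Expected profit = 11 − 6 = 5

$5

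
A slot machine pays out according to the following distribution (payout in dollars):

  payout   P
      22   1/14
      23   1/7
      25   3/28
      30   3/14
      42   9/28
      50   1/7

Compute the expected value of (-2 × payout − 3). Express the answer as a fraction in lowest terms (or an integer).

-1011/14

E[-2x-3] = (1/14)·(-47) + (1/7)·(-49) + (3/28)·(-53) + (3/14)·(-63) + (9/28)·(-87) + (1/7)·(-103)
     = -1011/14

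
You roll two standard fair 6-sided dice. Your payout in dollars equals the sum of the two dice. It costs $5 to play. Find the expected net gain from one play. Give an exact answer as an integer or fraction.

Distribution of the sum of the two dice: 2 w.p. 1/36, 3 w.p. 1/18, 4 w.p. 1/12, 5 w.p. 1/9, 6 w.p. 5/36, 7 w.p. 1/6, …
E[payout] = (1/36)·2 + (1/18)·3 + (1/12)·4 + (1/9)·5 + (5/36)·6 + (1/6)·7 + (5/36)·8 + (1/9)·9 + (1/12)·10 + (1/18)·11 + (1/36)·12 = 7
Expected profit = 7 − 5 = 2

$2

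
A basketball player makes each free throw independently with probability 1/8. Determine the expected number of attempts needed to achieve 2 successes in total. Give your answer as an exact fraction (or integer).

By linearity (sum of 2 independent geometric waits), E[trials] = 2/p = 2/(1/8) = 16.

16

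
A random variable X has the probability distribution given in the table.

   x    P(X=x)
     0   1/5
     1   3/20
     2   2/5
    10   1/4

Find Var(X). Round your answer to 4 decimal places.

E[X] = (1/5)·0 + (3/20)·1 + (2/5)·2 + (1/4)·10 = 69/20
E[X²] = (1/5)·0 + (3/20)·1 + (2/5)·4 + (1/4)·100 = 107/4
Var(X) = 107/4 − (69/20)² = 5939/400 ≈ 14.8475

14.8475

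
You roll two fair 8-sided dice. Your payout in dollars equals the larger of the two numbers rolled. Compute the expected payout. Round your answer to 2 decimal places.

$5.81

Distribution of the larger of the two numbers rolled: 1 w.p. 1/64, 2 w.p. 3/64, 3 w.p. 5/64, 4 w.p. 7/64, 5 w.p. 9/64, 6 w.p. 11/64, …
E[payout] = (1/64)·1 + (3/64)·2 + (5/64)·3 + (7/64)·4 + (9/64)·5 + (11/64)·6 + (13/64)·7 + (15/64)·8 = 93/16
≈ $5.81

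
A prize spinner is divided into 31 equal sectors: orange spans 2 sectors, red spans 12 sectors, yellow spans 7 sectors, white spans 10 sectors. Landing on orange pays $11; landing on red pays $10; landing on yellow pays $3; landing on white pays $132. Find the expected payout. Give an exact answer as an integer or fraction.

E[payout] = (2/31)·11 + (12/31)·10 + (7/31)·3 + (10/31)·132 = 1483/31

1483/31 dollars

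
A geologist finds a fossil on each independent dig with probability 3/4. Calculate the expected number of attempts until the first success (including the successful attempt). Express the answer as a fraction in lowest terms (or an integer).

4/3

For a geometric distribution, E[trials] = 1/p = 1/(3/4) = 4/3.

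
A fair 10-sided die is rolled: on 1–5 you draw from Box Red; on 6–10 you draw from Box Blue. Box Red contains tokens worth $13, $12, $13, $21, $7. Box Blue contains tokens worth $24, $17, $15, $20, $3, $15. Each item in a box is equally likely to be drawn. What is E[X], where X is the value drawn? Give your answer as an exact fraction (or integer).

433/30 dollars

E[X | Box Red] = (13 + 12 + 13 + 21 + 7)/5 = 66/5
E[X | Box Blue] = (24 + 17 + 15 + 20 + 3 + 15)/6 = 47/3
E[X] = (1/2)·66/5 + (1/2)·47/3 = 433/30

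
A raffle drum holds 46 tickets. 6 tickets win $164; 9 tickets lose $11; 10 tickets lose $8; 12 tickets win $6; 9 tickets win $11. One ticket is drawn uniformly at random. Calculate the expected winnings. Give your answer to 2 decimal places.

$21.22

E[payout] = (6/46)·164 + (9/46)·(-11) + (10/46)·(-8) + (12/46)·6 + (9/46)·11 = 488/23
≈ $21.22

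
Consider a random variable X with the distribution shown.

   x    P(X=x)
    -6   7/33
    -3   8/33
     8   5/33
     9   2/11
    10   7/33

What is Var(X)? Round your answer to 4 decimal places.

46.6354

E[X] = (7/33)·(-6) + (8/33)·(-3) + (5/33)·8 + (2/11)·9 + (7/33)·10 = 98/33
E[X²] = (7/33)·36 + (8/33)·9 + (5/33)·64 + (2/11)·81 + (7/33)·100 = 610/11
Var(X) = 610/11 − (98/33)² = 50786/1089 ≈ 46.6354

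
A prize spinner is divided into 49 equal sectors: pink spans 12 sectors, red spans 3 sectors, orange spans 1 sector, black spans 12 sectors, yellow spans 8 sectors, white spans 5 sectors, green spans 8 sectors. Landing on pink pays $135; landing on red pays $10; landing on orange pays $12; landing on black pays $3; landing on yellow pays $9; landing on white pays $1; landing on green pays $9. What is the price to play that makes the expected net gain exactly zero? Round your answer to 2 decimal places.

E[payout] = (12/49)·135 + (3/49)·10 + (1/49)·12 + (12/49)·3 + (8/49)·9 + (5/49)·1 + (8/49)·9 = 1847/49
Fair fee = E[payout] = 1847/49 ≈ $37.69

$37.69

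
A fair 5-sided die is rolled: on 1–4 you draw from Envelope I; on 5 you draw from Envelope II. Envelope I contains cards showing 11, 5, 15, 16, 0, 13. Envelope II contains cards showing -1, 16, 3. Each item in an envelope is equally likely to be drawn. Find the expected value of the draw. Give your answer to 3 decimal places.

E[X | Envelope I] = (11 + 5 + 15 + 16 + 0 + 13)/6 = 10
E[X | Envelope II] = (-1 + 16 + 3)/3 = 6
E[X] = (4/5)·10 + (1/5)·6 = 46/5 ≈ 9.200

9.200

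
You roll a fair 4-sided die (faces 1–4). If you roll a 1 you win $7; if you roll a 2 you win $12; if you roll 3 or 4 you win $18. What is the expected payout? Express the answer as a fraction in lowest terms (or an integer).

E[payout] = (1/4)·7 + (1/4)·12 + (1/2)·18 = 55/4

55/4 dollars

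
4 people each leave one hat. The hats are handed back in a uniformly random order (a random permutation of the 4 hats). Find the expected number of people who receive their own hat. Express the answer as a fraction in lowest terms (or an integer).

Let Xᵢ = 1 if person i gets their own hat. For each i, P(Xᵢ=1) = 1/4.
By linearity of expectation, E[X₁+…+X_4] = 4·(1/4) = 1.

1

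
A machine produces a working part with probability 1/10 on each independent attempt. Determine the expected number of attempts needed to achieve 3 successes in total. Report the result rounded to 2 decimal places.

30.00

By linearity (sum of 3 independent geometric waits), E[trials] = 3/p = 3/(1/10) = 30.
≈ 30.00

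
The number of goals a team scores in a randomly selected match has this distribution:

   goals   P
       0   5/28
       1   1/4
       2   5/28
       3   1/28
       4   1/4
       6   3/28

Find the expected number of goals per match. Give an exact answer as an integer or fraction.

E[X] = (5/28)·0 + (1/4)·1 + (5/28)·2 + (1/28)·3 + (1/4)·4 + (3/28)·6
     = 33/14

33/14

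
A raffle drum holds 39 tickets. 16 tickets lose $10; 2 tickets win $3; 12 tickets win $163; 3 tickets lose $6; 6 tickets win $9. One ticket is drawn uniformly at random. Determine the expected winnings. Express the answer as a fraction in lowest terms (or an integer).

E[payout] = (16/39)·(-10) + (2/39)·3 + (12/39)·163 + (3/39)·(-6) + (6/39)·9 = 1838/39

1838/39 dollars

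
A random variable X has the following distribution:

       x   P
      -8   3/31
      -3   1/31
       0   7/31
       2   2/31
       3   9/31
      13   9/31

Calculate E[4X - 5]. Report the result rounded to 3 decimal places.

E[4x-5] = (3/31)·(-37) + (1/31)·(-17) + (7/31)·(-5) + (2/31)·3 + (9/31)·7 + (9/31)·47
     = 329/31 ≈ 10.613

10.613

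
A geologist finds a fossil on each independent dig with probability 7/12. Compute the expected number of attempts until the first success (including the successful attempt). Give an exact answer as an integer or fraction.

For a geometric distribution, E[trials] = 1/p = 1/(7/12) = 12/7.

12/7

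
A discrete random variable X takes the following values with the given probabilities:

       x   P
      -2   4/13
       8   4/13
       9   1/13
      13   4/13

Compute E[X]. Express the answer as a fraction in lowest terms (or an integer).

E[X] = (4/13)·(-2) + (4/13)·8 + (1/13)·9 + (4/13)·13
     = 85/13

85/13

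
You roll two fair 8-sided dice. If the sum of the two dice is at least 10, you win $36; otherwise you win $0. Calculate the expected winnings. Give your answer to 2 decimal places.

$15.75

E[payout] = (9/16)·0 + (7/16)·36 = 63/4
≈ $15.75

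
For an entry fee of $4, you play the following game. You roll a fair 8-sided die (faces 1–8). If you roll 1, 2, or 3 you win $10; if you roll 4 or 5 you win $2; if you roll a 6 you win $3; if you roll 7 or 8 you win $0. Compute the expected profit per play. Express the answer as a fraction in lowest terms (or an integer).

5/8 dollars

E[payout] = (1/4)·0 + (1/4)·2 + (1/8)·3 + (3/8)·10 = 37/8
Expected profit = 37/8 − 4 = 5/8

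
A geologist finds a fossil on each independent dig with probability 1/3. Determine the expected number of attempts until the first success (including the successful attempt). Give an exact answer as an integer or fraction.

For a geometric distribution, E[trials] = 1/p = 1/(1/3) = 3.

3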